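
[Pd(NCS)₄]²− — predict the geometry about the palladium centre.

Each isothiocyanate is −1; balancing the −2 overall charge requires Pd(II).
Group 10 minus oxidation state 2 gives a d⁸ configuration.
Coordination number: 4.
A 4d d⁸ ion has a large crystal-field splitting; square planar leaves the high-energy d_{x²−y²} orbital empty and maximises CFSE.

square planar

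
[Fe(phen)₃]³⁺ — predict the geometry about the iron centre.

Ligand charges: 1,10-phenanthroline is neutral. With an overall charge of +3 the iron centre must be in the +3 oxidation state.
Fe sits in group 8, so the d-electron count is 8 − 3 = 5.
Counting donor atoms: 3×1,10-phenanthroline (bidentate) → 6 donors. Coordination number = 6.
Six donors around a single metal centre give an octahedral coordination sphere.

octahedral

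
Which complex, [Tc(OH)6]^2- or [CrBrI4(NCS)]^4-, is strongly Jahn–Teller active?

[Tc(OH)6]^2-: Each hydroxide is −1; balancing the −2 overall charge requires Tc(IV). Tc sits in group 7, so the d-electron count is 7 − 4 = 3. The d³ configuration leaves the e_g set evenly filled (or empty) — no strong Jahn–Teller driving force.
[CrBrI4(NCS)]^4-: Ligand charges: each bromide is −1; each iodide is −1; each isothiocyanate is −1. With an overall charge of −4 the chromium centre must be in the +2 oxidation state. Group 6 minus oxidation state 2 gives a d⁴ configuration. Bromide, iodide, and isothiocyanate are weak-field ligands for a first-row metal, so the complex is high-spin. The t₂g³e_g¹ (high-spin) configuration has an unevenly filled e_g set; the Jahn–Teller theorem predicts a tetragonal distortion (typically axial elongation) to lift the degeneracy.

[CrBrI4(NCS)]^4-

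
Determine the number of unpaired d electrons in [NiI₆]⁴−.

2

Each iodide is −1; balancing the −4 overall charge requires Ni(II).
Group 10 minus oxidation state 2 gives a d⁸ configuration.
In an octahedral field the d⁸ configuration is t₂g⁶e_g² (only one arrangement possible), giving 2 unpaired electrons.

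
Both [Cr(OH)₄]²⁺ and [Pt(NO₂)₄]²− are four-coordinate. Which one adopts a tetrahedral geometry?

[Cr(OH)₄]²⁺

For [Cr(OH)₄]²⁺: Ligand charges: each hydroxide is −1. With an overall charge of +2 the chromium centre must be in the +6 oxidation state. Group 6 minus oxidation state 6 gives a d⁰ configuration. A d⁰ ion has no crystal-field stabilisation preference between square planar and tetrahedral, so four ligands adopt the sterically favoured tetrahedral geometry. → tetrahedral.
For [Pt(NO₂)₄]²−: Ligand charges: each nitro (N-bound nitrite) is −1. With an overall charge of −2 the platinum centre must be in the +2 oxidation state. Pt sits in group 10, so the d-electron count is 10 − 2 = 8. A 5d d⁸ ion has a large crystal-field splitting; square planar leaves the high-energy d_{x²−y²} orbital empty and maximises CFSE. → square planar.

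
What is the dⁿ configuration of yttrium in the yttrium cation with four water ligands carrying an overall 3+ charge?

Summing ligand charges against the +3 overall charge gives an oxidation state of +3 for yttrium.
Group 3 minus oxidation state 3 gives a d⁰ configuration.

d0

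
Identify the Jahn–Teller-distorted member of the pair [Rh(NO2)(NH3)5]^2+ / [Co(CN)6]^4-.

[Rh(NO2)(NH3)5]^2+: Each nitro (N-bound nitrite) is −1; ammonia is neutral; balancing the +2 overall charge requires Rh(III). Group 9 minus oxidation state 3 gives a d⁶ configuration. A 4d ion has a large Δₒ and is invariably low-spin. The d⁶ configuration leaves the e_g set evenly filled (or empty) — no strong Jahn–Teller driving force.
[Co(CN)6]^4-: Summing ligand charges against the −4 overall charge gives an oxidation state of +2 for cobalt. Cobalt is a group-9 element; Co(II) is therefore d⁷. Cyanide is a strong-field ligand (high in the spectrochemical series) for a first-row metal, so the complex is low-spin. The t₂g⁶e_g¹ (low-spin) configuration has an unevenly filled e_g set; the Jahn–Teller theorem predicts a tetragonal distortion (typically axial elongation) to lift the degeneracy.

[Co(CN)6]^4-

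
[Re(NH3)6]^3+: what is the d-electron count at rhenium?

d⁴

Ammonia is neutral; balancing the +3 overall charge requires Re(III).
Group 7 minus oxidation state 3 gives a d⁴ configuration.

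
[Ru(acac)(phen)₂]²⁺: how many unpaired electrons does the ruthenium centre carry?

Ligand charges: each acetylacetonate is −1; 1,10-phenanthroline is neutral. With an overall charge of +2 the ruthenium centre must be in the +3 oxidation state.
Ru sits in group 8, so the d-electron count is 8 − 3 = 5.
Counting donor atoms: 1×acetylacetonate (bidentate) → 2 donors; 2×1,10-phenanthroline (bidentate) → 4 donors. Coordination number = 6.
The spin state decides the count: a 4d ion has a large Δₒ and is invariably low-spin.
An octahedral low-spin d⁵ ion is t₂g⁵e_g⁰, giving 1 unpaired electron.

1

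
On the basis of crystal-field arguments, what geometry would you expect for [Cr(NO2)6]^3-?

Ligand charges: each nitro (N-bound nitrite) is −1. With an overall charge of −3 the chromium centre must be in the +3 oxidation state.
Chromium is a group-6 element; Cr(III) is therefore d³.
Coordination number: 6.
Six donors around a single metal centre give an octahedral coordination sphere.

octahedral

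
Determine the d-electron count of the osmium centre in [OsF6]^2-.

Summing ligand charges against the −2 overall charge gives an oxidation state of +4 for osmium.
Os sits in group 8, so the d-electron count is 8 − 4 = 4.

d⁴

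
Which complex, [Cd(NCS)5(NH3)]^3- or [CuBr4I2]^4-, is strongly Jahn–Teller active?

[CuBr4I2]^4-

[Cd(NCS)5(NH3)]^3-: Each isothiocyanate is −1; ammonia is neutral; balancing the −3 overall charge requires Cd(II). Cadmium is a group-12 element; Cd(II) is therefore d¹⁰. The d¹⁰ configuration leaves the e_g set evenly filled (or empty) — no strong Jahn–Teller driving force.
[CuBr4I2]^4-: Ligand charges: each bromide is −1; each iodide is −1. With an overall charge of −4 the copper centre must be in the +2 oxidation state. Cu sits in group 11, so the d-electron count is 11 − 2 = 9. The t₂g⁶e_g³ configuration has an unevenly filled e_g set; the Jahn–Teller theorem predicts a tetragonal distortion (typically axial elongation) to lift the degeneracy.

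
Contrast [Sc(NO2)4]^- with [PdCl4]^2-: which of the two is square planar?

For [Sc(NO2)4]^-: Ligand charges: each nitro (N-bound nitrite) is −1. With an overall charge of −1 the scandium centre must be in the +3 oxidation state. Scandium is a group-3 element; Sc(III) is therefore d⁰. A d⁰ ion has no crystal-field stabilisation preference between square planar and tetrahedral, so four ligands adopt the sterically favoured tetrahedral geometry. → tetrahedral.
For [PdCl4]^2-: Ligand charges: each chloride is −1. With an overall charge of −2 the palladium centre must be in the +2 oxidation state. Group 10 minus oxidation state 2 gives a d⁸ configuration. A 4d d⁸ ion has a large crystal-field splitting; square planar leaves the high-energy d_{x²−y²} orbital empty and maximises CFSE. → square planar.

[PdCl4]^2-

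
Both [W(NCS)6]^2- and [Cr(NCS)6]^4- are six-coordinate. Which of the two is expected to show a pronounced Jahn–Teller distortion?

[W(NCS)6]^2-: Ligand charges: each isothiocyanate is −1. With an overall charge of −2 the tungsten centre must be in the +4 oxidation state. Tungsten is a group-6 element; W(IV) is therefore d². The d² configuration leaves the e_g set evenly filled (or empty) — no strong Jahn–Teller driving force.
[Cr(NCS)6]^4-: Ligand charges: each isothiocyanate is −1. With an overall charge of −4 the chromium centre must be in the +2 oxidation state. Chromium is a group-6 element; Cr(II) is therefore d⁴. Isothiocyanate is a weak-field ligand for a first-row metal, so the complex is high-spin. The t₂g³e_g¹ (high-spin) configuration has an unevenly filled e_g set; the Jahn–Teller theorem predicts a tetragonal distortion (typically axial elongation) to lift the degeneracy.

[Cr(NCS)6]^4-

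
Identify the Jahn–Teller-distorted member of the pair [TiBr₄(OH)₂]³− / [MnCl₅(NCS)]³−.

[TiBr₄(OH)₂]³−: Summing ligand charges against the −3 overall charge gives an oxidation state of +3 for titanium. Titanium is a group-4 element; Ti(III) is therefore d¹. The d¹ configuration leaves the e_g set evenly filled (or empty) — no strong Jahn–Teller driving force.
[MnCl₅(NCS)]³−: Summing ligand charges against the −3 overall charge gives an oxidation state of +3 for manganese. Group 7 minus oxidation state 3 gives a d⁴ configuration. Chloride and isothiocyanate are weak-field ligands for a first-row metal, so the complex is high-spin. The t₂g³e_g¹ (high-spin) configuration has an unevenly filled e_g set; the Jahn–Teller theorem predicts a tetragonal distortion (typically axial elongation) to lift the degeneracy.

[MnCl₅(NCS)]³−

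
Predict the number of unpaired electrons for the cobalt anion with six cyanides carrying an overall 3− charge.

0

Ligand charges: each cyanide is −1. With an overall charge of −3 the cobalt centre must be in the +3 oxidation state.
Group 9 minus oxidation state 3 gives a d⁶ configuration.
The spin state decides the count: Co(III) has an exceptionally large octahedral splitting and is low-spin with essentially every ligand except fluoride.
An octahedral low-spin d⁶ ion is t₂g⁶e_g⁰, giving 0 unpaired electrons.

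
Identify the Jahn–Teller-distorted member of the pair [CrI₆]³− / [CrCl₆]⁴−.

[CrI₆]³−: Each iodide is −1; balancing the −3 overall charge requires Cr(III). Group 6 minus oxidation state 3 gives a d³ configuration. The d³ configuration leaves the e_g set evenly filled (or empty) — no strong Jahn–Teller driving force.
[CrCl₆]⁴−: Summing ligand charges against the −4 overall charge gives an oxidation state of +2 for chromium. Cr sits in group 6, so the d-electron count is 6 − 2 = 4. Chloride is a weak-field ligand for a first-row metal, so the complex is high-spin. The t₂g³e_g¹ (high-spin) configuration has an unevenly filled e_g set; the Jahn–Teller theorem predicts a tetragonal distortion (typically axial elongation) to lift the degeneracy.

[CrCl₆]⁴−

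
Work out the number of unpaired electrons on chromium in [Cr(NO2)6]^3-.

Each nitro (N-bound nitrite) is −1; balancing the −3 overall charge requires Cr(III).
Cr sits in group 6, so the d-electron count is 6 − 3 = 3.
In an octahedral field the d³ configuration is t₂g³e_g⁰ (only one arrangement possible), giving 3 unpaired electrons.

3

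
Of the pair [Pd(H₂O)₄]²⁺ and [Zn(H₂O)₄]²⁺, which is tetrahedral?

[Zn(H₂O)₄]²⁺

For [Pd(H₂O)₄]²⁺: Summing ligand charges against the +2 overall charge gives an oxidation state of +2 for palladium. Pd sits in group 10, so the d-electron count is 10 − 2 = 8. A 4d d⁸ ion has a large crystal-field splitting; square planar leaves the high-energy d_{x²−y²} orbital empty and maximises CFSE. → square planar.
For [Zn(H₂O)₄]²⁺: Ligand charges: water is neutral. With an overall charge of +2 the zinc centre must be in the +2 oxidation state. Zn sits in group 12, so the d-electron count is 12 − 2 = 10. A d¹⁰ ion has no crystal-field stabilisation preference between square planar and tetrahedral, so four ligands adopt the sterically favoured tetrahedral geometry. → tetrahedral.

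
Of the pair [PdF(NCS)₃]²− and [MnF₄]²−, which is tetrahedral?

For [PdF(NCS)₃]²−: Summing ligand charges against the −2 overall charge gives an oxidation state of +2 for palladium. Pd sits in group 10, so the d-electron count is 10 − 2 = 8. A 4d d⁸ ion has a large crystal-field splitting; square planar leaves the high-energy d_{x²−y²} orbital empty and maximises CFSE. → square planar.
For [MnF₄]²−: Summing ligand charges against the −2 overall charge gives an oxidation state of +2 for manganese. Mn sits in group 7, so the d-electron count is 7 − 2 = 5. A high-spin d⁵ ion has zero CFSE in either geometry, so four ligands adopt the sterically favoured tetrahedral geometry. → tetrahedral.

[MnF₄]²−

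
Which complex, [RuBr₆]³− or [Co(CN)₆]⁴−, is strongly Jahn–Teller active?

[Co(CN)₆]⁴−

[RuBr₆]³−: Ligand charges: each bromide is −1. With an overall charge of −3 the ruthenium centre must be in the +3 oxidation state. Group 8 minus oxidation state 3 gives a d⁵ configuration. A 4d ion has a large Δₒ and is invariably low-spin. The d⁵ configuration leaves the e_g set evenly filled (or empty) — no strong Jahn–Teller driving force.
[Co(CN)₆]⁴−: Ligand charges: each cyanide is −1. With an overall charge of −4 the cobalt centre must be in the +2 oxidation state. Cobalt is a group-9 element; Co(II) is therefore d⁷. Cyanide is a strong-field ligand (high in the spectrochemical series) for a first-row metal, so the complex is low-spin. The t₂g⁶e_g¹ (low-spin) configuration has an unevenly filled e_g set; the Jahn–Teller theorem predicts a tetragonal distortion (typically axial elongation) to lift the degeneracy.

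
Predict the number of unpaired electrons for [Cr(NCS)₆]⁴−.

4 unpaired electrons

Summing ligand charges against the −4 overall charge gives an oxidation state of +2 for chromium.
Cr sits in group 6, so the d-electron count is 6 − 2 = 4.
The spin state decides the count: Isothiocyanate is a weak-field ligand for a first-row metal, so the complex is high-spin.
An octahedral high-spin d⁴ ion is t₂g³e_g¹, giving 4 unpaired electrons.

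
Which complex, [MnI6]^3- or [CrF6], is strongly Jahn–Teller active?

[MnI6]^3-

[MnI6]^3-: Ligand charges: each iodide is −1. With an overall charge of −3 the manganese centre must be in the +3 oxidation state. Manganese is a group-7 element; Mn(III) is therefore d⁴. Iodide is a weak-field ligand for a first-row metal, so the complex is high-spin. The t₂g³e_g¹ (high-spin) configuration has an unevenly filled e_g set; the Jahn–Teller theorem predicts a tetragonal distortion (typically axial elongation) to lift the degeneracy.
[CrF6]: Each fluoride is −1; balancing the 0 overall charge requires Cr(VI). Chromium is a group-6 element; Cr(VI) is therefore d⁰. The d⁰ configuration leaves the e_g set evenly filled (or empty) — no strong Jahn–Teller driving force.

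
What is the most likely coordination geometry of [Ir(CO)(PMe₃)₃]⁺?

square planar

Summing ligand charges against the +1 overall charge gives an oxidation state of +1 for iridium.
Ir sits in group 9, so the d-electron count is 9 − 1 = 8.
Coordination number: 4.
A 5d d⁸ ion has a large crystal-field splitting; square planar leaves the high-energy d_{x²−y²} orbital empty and maximises CFSE.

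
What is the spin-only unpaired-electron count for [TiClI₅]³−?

1

Summing ligand charges against the −3 overall charge gives an oxidation state of +3 for titanium.
Titanium is a group-4 element; Ti(III) is therefore d¹.
In an octahedral field the d¹ configuration is t₂g¹e_g⁰ (only one arrangement possible), giving 1 unpaired electron.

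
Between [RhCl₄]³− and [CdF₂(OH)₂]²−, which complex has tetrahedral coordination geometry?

For [RhCl₄]³−: Ligand charges: each chloride is −1. With an overall charge of −3 the rhodium centre must be in the +1 oxidation state. Group 9 minus oxidation state 1 gives a d⁸ configuration. A 4d d⁸ ion has a large crystal-field splitting; square planar leaves the high-energy d_{x²−y²} orbital empty and maximises CFSE. → square planar.
For [CdF₂(OH)₂]²−: Ligand charges: each fluoride is −1; each hydroxide is −1. With an overall charge of −2 the cadmium centre must be in the +2 oxidation state. Cadmium is a group-12 element; Cd(II) is therefore d¹⁰. A d¹⁰ ion has no crystal-field stabilisation preference between square planar and tetrahedral, so four ligands adopt the sterically favoured tetrahedral geometry. → tetrahedral.

[CdF₂(OH)₂]²−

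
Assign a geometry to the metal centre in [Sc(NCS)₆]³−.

Summing ligand charges against the −3 overall charge gives an oxidation state of +3 for scandium.
Group 3 minus oxidation state 3 gives a d⁰ configuration.
With 6 monodentate ligands the coordination number is 6.
Six donors around a single metal centre give an octahedral coordination sphere.

octahedral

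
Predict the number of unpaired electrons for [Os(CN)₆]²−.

Each cyanide is −1; balancing the −2 overall charge requires Os(IV).
Osmium is a group-8 element; Os(IV) is therefore d⁴.
The spin state decides the count: a 5d ion has a large Δₒ and is invariably low-spin.
An octahedral low-spin d⁴ ion is t₂g⁴e_g⁰, giving 2 unpaired electrons.

2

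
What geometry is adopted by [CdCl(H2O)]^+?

linear

Ligand charges: each chloride is −1; water is neutral. With an overall charge of +1 the cadmium centre must be in the +2 oxidation state.
Cadmium is a group-12 element; Cd(II) is therefore d¹⁰.
Coordination number: 2.
A d¹⁰ ion with only two ligands adopts a linear arrangement (sp hybridisation; no CFSE preference).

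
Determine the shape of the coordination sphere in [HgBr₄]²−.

tetrahedral

Each bromide is −1; balancing the −2 overall charge requires Hg(II).
Hg sits in group 12, so the d-electron count is 12 − 2 = 10.
With 4 monodentate ligands the coordination number is 4.
A d¹⁰ ion has no crystal-field stabilisation preference between square planar and tetrahedral, so four ligands adopt the sterically favoured tetrahedral geometry.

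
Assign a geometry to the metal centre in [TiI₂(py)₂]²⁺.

tetrahedral

Summing ligand charges against the +2 overall charge gives an oxidation state of +4 for titanium.
Ti sits in group 4, so the d-electron count is 4 − 4 = 0.
With 4 monodentate ligands the coordination number is 4.
A d⁰ ion has no crystal-field stabilisation preference between square planar and tetrahedral, so four ligands adopt the sterically favoured tetrahedral geometry.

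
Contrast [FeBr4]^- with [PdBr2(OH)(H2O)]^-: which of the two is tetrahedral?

[FeBr4]^-

For [FeBr4]^-: Summing ligand charges against the −1 overall charge gives an oxidation state of +3 for iron. Iron is a group-8 element; Fe(III) is therefore d⁵. A high-spin d⁵ ion has zero CFSE in either geometry, so four ligands adopt the sterically favoured tetrahedral geometry. → tetrahedral.
For [PdBr2(OH)(H2O)]^-: Summing ligand charges against the −1 overall charge gives an oxidation state of +2 for palladium. Group 10 minus oxidation state 2 gives a d⁸ configuration. A 4d d⁸ ion has a large crystal-field splitting; square planar leaves the high-energy d_{x²−y²} orbital empty and maximises CFSE. → square planar.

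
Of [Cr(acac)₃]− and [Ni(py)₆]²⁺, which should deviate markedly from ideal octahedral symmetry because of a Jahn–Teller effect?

[Cr(acac)₃]−: Ligand charges: each acetylacetonate is −1. With an overall charge of −1 the chromium centre must be in the +2 oxidation state. Group 6 minus oxidation state 2 gives a d⁴ configuration. Acetylacetonate is a weak-field ligand for a first-row metal, so the complex is high-spin. The t₂g³e_g¹ (high-spin) configuration has an unevenly filled e_g set; the Jahn–Teller theorem predicts a tetragonal distortion (typically axial elongation) to lift the degeneracy.
[Ni(py)₆]²⁺: Pyridine is neutral; balancing the +2 overall charge requires Ni(II). Nickel is a group-10 element; Ni(II) is therefore d⁸. The d⁸ configuration leaves the e_g set evenly filled (or empty) — no strong Jahn–Teller driving force.

[Cr(acac)₃]−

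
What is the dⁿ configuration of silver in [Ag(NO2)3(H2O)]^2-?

d10

Ligand charges: each nitro (N-bound nitrite) is −1; water is neutral. With an overall charge of −2 the silver centre must be in the +1 oxidation state.
Group 11 minus oxidation state 1 gives a d¹⁰ configuration.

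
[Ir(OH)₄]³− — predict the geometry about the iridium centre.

Each hydroxide is −1; balancing the −3 overall charge requires Ir(I).
Iridium is a group-9 element; Ir(I) is therefore d⁸.
With 4 monodentate ligands the coordination number is 4.
A 5d d⁸ ion has a large crystal-field splitting; square planar leaves the high-energy d_{x²−y²} orbital empty and maximises CFSE.

square planar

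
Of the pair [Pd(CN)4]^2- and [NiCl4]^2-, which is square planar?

[Pd(CN)4]^2-

For [Pd(CN)4]^2-: Each cyanide is −1; balancing the −2 overall charge requires Pd(II). Group 10 minus oxidation state 2 gives a d⁸ configuration. A 4d d⁸ ion has a large crystal-field splitting; square planar leaves the high-energy d_{x²−y²} orbital empty and maximises CFSE. → square planar.
For [NiCl4]^2-: Summing ligand charges against the −2 overall charge gives an oxidation state of +2 for nickel. Nickel is a group-10 element; Ni(II) is therefore d⁸. Chloride is a weak-field ligand. With weak-field ligands the CFSE gain from square planar is small, so a 3d d⁸ ion takes the sterically preferred tetrahedral geometry. → tetrahedral.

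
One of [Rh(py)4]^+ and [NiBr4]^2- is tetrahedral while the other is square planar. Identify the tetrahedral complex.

[NiBr4]^2-

For [Rh(py)4]^+: Ligand charges: pyridine is neutral. With an overall charge of +1 the rhodium centre must be in the +1 oxidation state. Rh sits in group 9, so the d-electron count is 9 − 1 = 8. A 4d d⁸ ion has a large crystal-field splitting; square planar leaves the high-energy d_{x²−y²} orbital empty and maximises CFSE. → square planar.
For [NiBr4]^2-: Each bromide is −1; balancing the −2 overall charge requires Ni(II). Nickel is a group-10 element; Ni(II) is therefore d⁸. Bromide is a weak-field ligand. With weak-field ligands the CFSE gain from square planar is small, so a 3d d⁸ ion takes the sterically preferred tetrahedral geometry. → tetrahedral.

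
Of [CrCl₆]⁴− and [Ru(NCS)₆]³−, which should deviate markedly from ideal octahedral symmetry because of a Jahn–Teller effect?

[CrCl₆]⁴−: Summing ligand charges against the −4 overall charge gives an oxidation state of +2 for chromium. Chromium is a group-6 element; Cr(II) is therefore d⁴. Chloride is a weak-field ligand for a first-row metal, so the complex is high-spin. The t₂g³e_g¹ (high-spin) configuration has an unevenly filled e_g set; the Jahn–Teller theorem predicts a tetragonal distortion (typically axial elongation) to lift the degeneracy.
[Ru(NCS)₆]³−: Ligand charges: each isothiocyanate is −1. With an overall charge of −3 the ruthenium centre must be in the +3 oxidation state. Ru sits in group 8, so the d-electron count is 8 − 3 = 5. A 4d ion has a large Δₒ and is invariably low-spin. The d⁵ configuration leaves the e_g set evenly filled (or empty) — no strong Jahn–Teller driving force.

[CrCl₆]⁴−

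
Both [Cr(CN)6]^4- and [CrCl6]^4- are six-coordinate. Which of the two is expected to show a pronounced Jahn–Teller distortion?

[CrCl6]^4-

[Cr(CN)6]^4-: Ligand charges: each cyanide is −1. With an overall charge of −4 the chromium centre must be in the +2 oxidation state. Cr sits in group 6, so the d-electron count is 6 − 2 = 4. Cyanide is a strong-field ligand (high in the spectrochemical series) for a first-row metal, so the complex is low-spin. The d⁴ configuration leaves the e_g set evenly filled (or empty) — no strong Jahn–Teller driving force.
[CrCl6]^4-: Each chloride is −1; balancing the −4 overall charge requires Cr(II). Group 6 minus oxidation state 2 gives a d⁴ configuration. Chloride is a weak-field ligand for a first-row metal, so the complex is high-spin. The t₂g³e_g¹ (high-spin) configuration has an unevenly filled e_g set; the Jahn–Teller theorem predicts a tetragonal distortion (typically axial elongation) to lift the degeneracy.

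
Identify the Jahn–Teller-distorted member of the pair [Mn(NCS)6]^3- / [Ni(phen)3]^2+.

[Mn(NCS)6]^3-: Summing ligand charges against the −3 overall charge gives an oxidation state of +3 for manganese. Manganese is a group-7 element; Mn(III) is therefore d⁴. Isothiocyanate is a weak-field ligand for a first-row metal, so the complex is high-spin. The t₂g³e_g¹ (high-spin) configuration has an unevenly filled e_g set; the Jahn–Teller theorem predicts a tetragonal distortion (typically axial elongation) to lift the degeneracy.
[Ni(phen)3]^2+: 1,10-phenanthroline is neutral; balancing the +2 overall charge requires Ni(II). Nickel is a group-10 element; Ni(II) is therefore d⁸. The d⁸ configuration leaves the e_g set evenly filled (or empty) — no strong Jahn–Teller driving force.

[Mn(NCS)6]^3-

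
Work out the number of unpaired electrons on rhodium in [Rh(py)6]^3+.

0 unpaired electrons

Summing ligand charges against the +3 overall charge gives an oxidation state of +3 for rhodium.
Group 9 minus oxidation state 3 gives a d⁶ configuration.
The spin state decides the count: a 4d ion has a large Δₒ and is invariably low-spin.
An octahedral low-spin d⁶ ion is t₂g⁶e_g⁰, giving 0 unpaired electrons.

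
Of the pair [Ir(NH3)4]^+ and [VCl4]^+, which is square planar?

[Ir(NH3)4]^+

For [Ir(NH3)4]^+: Summing ligand charges against the +1 overall charge gives an oxidation state of +1 for iridium. Ir sits in group 9, so the d-electron count is 9 − 1 = 8. A 5d d⁸ ion has a large crystal-field splitting; square planar leaves the high-energy d_{x²−y²} orbital empty and maximises CFSE. → square planar.
For [VCl4]^+: Ligand charges: each chloride is −1. With an overall charge of +1 the vanadium centre must be in the +5 oxidation state. Group 5 minus oxidation state 5 gives a d⁰ configuration. A d⁰ ion has no crystal-field stabilisation preference between square planar and tetrahedral, so four ligands adopt the sterically favoured tetrahedral geometry. → tetrahedral.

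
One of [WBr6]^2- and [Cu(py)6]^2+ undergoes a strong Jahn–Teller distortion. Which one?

[Cu(py)6]^2+

[WBr6]^2-: Summing ligand charges against the −2 overall charge gives an oxidation state of +4 for tungsten. Tungsten is a group-6 element; W(IV) is therefore d². The d² configuration leaves the e_g set evenly filled (or empty) — no strong Jahn–Teller driving force.
[Cu(py)6]^2+: Ligand charges: pyridine is neutral. With an overall charge of +2 the copper centre must be in the +2 oxidation state. Copper is a group-11 element; Cu(II) is therefore d⁹. The t₂g⁶e_g³ configuration has an unevenly filled e_g set; the Jahn–Teller theorem predicts a tetragonal distortion (typically axial elongation) to lift the degeneracy.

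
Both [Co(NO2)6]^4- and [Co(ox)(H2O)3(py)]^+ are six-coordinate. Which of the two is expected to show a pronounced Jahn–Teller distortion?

[Co(NO2)6]^4-: Each nitro (N-bound nitrite) is −1; balancing the −4 overall charge requires Co(II). Co sits in group 9, so the d-electron count is 9 − 2 = 7. Nitro (N-bound nitrite) is a strong-field ligand (high in the spectrochemical series) for a first-row metal, so the complex is low-spin. The t₂g⁶e_g¹ (low-spin) configuration has an unevenly filled e_g set; the Jahn–Teller theorem predicts a tetragonal distortion (typically axial elongation) to lift the degeneracy.
[Co(ox)(H2O)3(py)]^+: Each oxalate is −2; water is neutral; pyridine is neutral; balancing the +1 overall charge requires Co(III). Co sits in group 9, so the d-electron count is 9 − 3 = 6. Co(III) has an exceptionally large octahedral splitting and is low-spin with essentially every ligand except fluoride. The d⁶ configuration leaves the e_g set evenly filled (or empty) — no strong Jahn–Teller driving force.

[Co(NO2)6]^4-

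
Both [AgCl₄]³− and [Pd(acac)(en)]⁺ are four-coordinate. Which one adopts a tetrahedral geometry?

For [AgCl₄]³−: Summing ligand charges against the −3 overall charge gives an oxidation state of +1 for silver. Group 11 minus oxidation state 1 gives a d¹⁰ configuration. A d¹⁰ ion has no crystal-field stabilisation preference between square planar and tetrahedral, so four ligands adopt the sterically favoured tetrahedral geometry. → tetrahedral.
For [Pd(acac)(en)]⁺: Each acetylacetonate is −1; ethylenediamine is neutral; balancing the +1 overall charge requires Pd(II). Palladium is a group-10 element; Pd(II) is therefore d⁸. A 4d d⁸ ion has a large crystal-field splitting; square planar leaves the high-energy d_{x²−y²} orbital empty and maximises CFSE. → square planar.

[AgCl₄]³−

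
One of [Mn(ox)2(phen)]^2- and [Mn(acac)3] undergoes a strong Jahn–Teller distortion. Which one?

[Mn(acac)3]

[Mn(ox)2(phen)]^2-: Summing ligand charges against the −2 overall charge gives an oxidation state of +2 for manganese. Group 7 minus oxidation state 2 gives a d⁵ configuration. Oxalate is a weak-field ligand for a first-row metal, so the complex is high-spin. The d⁵ configuration leaves the e_g set evenly filled (or empty) — no strong Jahn–Teller driving force.
[Mn(acac)3]: Summing ligand charges against the 0 overall charge gives an oxidation state of +3 for manganese. Mn sits in group 7, so the d-electron count is 7 − 3 = 4. Acetylacetonate is a weak-field ligand for a first-row metal, so the complex is high-spin. The t₂g³e_g¹ (high-spin) configuration has an unevenly filled e_g set; the Jahn–Teller theorem predicts a tetragonal distortion (typically axial elongation) to lift the degeneracy.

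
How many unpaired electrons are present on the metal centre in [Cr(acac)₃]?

Summing ligand charges against the 0 overall charge gives an oxidation state of +3 for chromium.
Group 6 minus oxidation state 3 gives a d³ configuration.
Counting donor atoms: 3×acetylacetonate (bidentate) → 6 donors. Coordination number = 6.
In an octahedral field the d³ configuration is t₂g³e_g⁰ (only one arrangement possible), giving 3 unpaired electrons.

3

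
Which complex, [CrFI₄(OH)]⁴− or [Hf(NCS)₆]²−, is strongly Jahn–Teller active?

[CrFI₄(OH)]⁴−

[CrFI₄(OH)]⁴−: Ligand charges: each fluoride is −1; each iodide is −1; each hydroxide is −1. With an overall charge of −4 the chromium centre must be in the +2 oxidation state. Cr sits in group 6, so the d-electron count is 6 − 2 = 4. Fluoride, hydroxide, and iodide are weak-field ligands for a first-row metal, so the complex is high-spin. The t₂g³e_g¹ (high-spin) configuration has an unevenly filled e_g set; the Jahn–Teller theorem predicts a tetragonal distortion (typically axial elongation) to lift the degeneracy.
[Hf(NCS)₆]²−: Summing ligand charges against the −2 overall charge gives an oxidation state of +4 for hafnium. Group 4 minus oxidation state 4 gives a d⁰ configuration. The d⁰ configuration leaves the e_g set evenly filled (or empty) — no strong Jahn–Teller driving force.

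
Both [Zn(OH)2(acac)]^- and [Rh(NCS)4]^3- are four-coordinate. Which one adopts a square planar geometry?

[Rh(NCS)4]^3-

For [Zn(OH)2(acac)]^-: Summing ligand charges against the −1 overall charge gives an oxidation state of +2 for zinc. Zinc is a group-12 element; Zn(II) is therefore d¹⁰. A d¹⁰ ion has no crystal-field stabilisation preference between square planar and tetrahedral, so four ligands adopt the sterically favoured tetrahedral geometry. → tetrahedral.
For [Rh(NCS)4]^3-: Ligand charges: each isothiocyanate is −1. With an overall charge of −3 the rhodium centre must be in the +1 oxidation state. Rhodium is a group-9 element; Rh(I) is therefore d⁸. A 4d d⁸ ion has a large crystal-field splitting; square planar leaves the high-energy d_{x²−y²} orbital empty and maximises CFSE. → square planar.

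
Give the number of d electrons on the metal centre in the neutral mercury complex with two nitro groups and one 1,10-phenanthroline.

d¹⁰

Summing ligand charges against the 0 overall charge gives an oxidation state of +2 for mercury.
Group 12 minus oxidation state 2 gives a d¹⁰ configuration.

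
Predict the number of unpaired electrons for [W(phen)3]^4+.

2 unpaired electrons

Summing ligand charges against the +4 overall charge gives an oxidation state of +4 for tungsten.
Tungsten is a group-6 element; W(IV) is therefore d².
Counting donor atoms: 3×1,10-phenanthroline (bidentate) → 6 donors. Coordination number = 6.
In an octahedral field the d² configuration is t₂g²e_g⁰ (only one arrangement possible), giving 2 unpaired electrons.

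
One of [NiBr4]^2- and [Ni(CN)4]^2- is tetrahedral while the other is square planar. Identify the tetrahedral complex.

[NiBr4]^2-

For [NiBr4]^2-: Summing ligand charges against the −2 overall charge gives an oxidation state of +2 for nickel. Nickel is a group-10 element; Ni(II) is therefore d⁸. Bromide is a weak-field ligand. With weak-field ligands the CFSE gain from square planar is small, so a 3d d⁸ ion takes the sterically preferred tetrahedral geometry. → tetrahedral.
For [Ni(CN)4]^2-: Ligand charges: each cyanide is −1. With an overall charge of −2 the nickel centre must be in the +2 oxidation state. Ni sits in group 10, so the d-electron count is 10 − 2 = 8. Cyanide is a strong-field ligand (high in the spectrochemical series). A 3d d⁸ ion with strong-field ligands gains enough CFSE to favour square planar over tetrahedral. → square planar.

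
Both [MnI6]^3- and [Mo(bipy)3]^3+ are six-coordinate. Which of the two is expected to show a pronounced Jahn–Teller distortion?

[MnI6]^3-

[MnI6]^3-: Each iodide is −1; balancing the −3 overall charge requires Mn(III). Mn sits in group 7, so the d-electron count is 7 − 3 = 4. Iodide is a weak-field ligand for a first-row metal, so the complex is high-spin. The t₂g³e_g¹ (high-spin) configuration has an unevenly filled e_g set; the Jahn–Teller theorem predicts a tetragonal distortion (typically axial elongation) to lift the degeneracy.
[Mo(bipy)3]^3+: 2,2′-bipyridine is neutral; balancing the +3 overall charge requires Mo(III). Molybdenum is a group-6 element; Mo(III) is therefore d³. The d³ configuration leaves the e_g set evenly filled (or empty) — no strong Jahn–Teller driving force.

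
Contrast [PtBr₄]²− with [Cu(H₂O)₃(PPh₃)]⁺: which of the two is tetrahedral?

[Cu(H₂O)₃(PPh₃)]⁺

For [PtBr₄]²−: Summing ligand charges against the −2 overall charge gives an oxidation state of +2 for platinum. Group 10 minus oxidation state 2 gives a d⁸ configuration. A 5d d⁸ ion has a large crystal-field splitting; square planar leaves the high-energy d_{x²−y²} orbital empty and maximises CFSE. → square planar.
For [Cu(H₂O)₃(PPh₃)]⁺: Summing ligand charges against the +1 overall charge gives an oxidation state of +1 for copper. Cu sits in group 11, so the d-electron count is 11 − 1 = 10. A d¹⁰ ion has no crystal-field stabilisation preference between square planar and tetrahedral, so four ligands adopt the sterically favoured tetrahedral geometry. → tetrahedral.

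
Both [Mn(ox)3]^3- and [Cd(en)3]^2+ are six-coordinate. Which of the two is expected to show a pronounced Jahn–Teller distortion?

[Mn(ox)3]^3-: Ligand charges: each oxalate is −2. With an overall charge of −3 the manganese centre must be in the +3 oxidation state. Manganese is a group-7 element; Mn(III) is therefore d⁴. Oxalate is a weak-field ligand for a first-row metal, so the complex is high-spin. The t₂g³e_g¹ (high-spin) configuration has an unevenly filled e_g set; the Jahn–Teller theorem predicts a tetragonal distortion (typically axial elongation) to lift the degeneracy.
[Cd(en)3]^2+: Ethylenediamine is neutral; balancing the +2 overall charge requires Cd(II). Cd sits in group 12, so the d-electron count is 12 − 2 = 10. The d¹⁰ configuration leaves the e_g set evenly filled (or empty) — no strong Jahn–Teller driving force.

[Mn(ox)3]^3-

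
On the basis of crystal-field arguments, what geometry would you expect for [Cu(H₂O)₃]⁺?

trigonal planar

Water is neutral; balancing the +1 overall charge requires Cu(I).
Copper is a group-11 element; Cu(I) is therefore d¹⁰.
With 3 monodentate ligands the coordination number is 3.
Three ligands around a d¹⁰ centre minimise repulsion in a trigonal-planar arrangement.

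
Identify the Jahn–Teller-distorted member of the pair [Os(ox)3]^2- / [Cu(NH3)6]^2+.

[Cu(NH3)6]^2+

[Os(ox)3]^2-: Each oxalate is −2; balancing the −2 overall charge requires Os(IV). Group 8 minus oxidation state 4 gives a d⁴ configuration. A 5d ion has a large Δₒ and is invariably low-spin. The d⁴ configuration leaves the e_g set evenly filled (or empty) — no strong Jahn–Teller driving force.
[Cu(NH3)6]^2+: Ammonia is neutral; balancing the +2 overall charge requires Cu(II). Group 11 minus oxidation state 2 gives a d⁹ configuration. The t₂g⁶e_g³ configuration has an unevenly filled e_g set; the Jahn–Teller theorem predicts a tetragonal distortion (typically axial elongation) to lift the degeneracy.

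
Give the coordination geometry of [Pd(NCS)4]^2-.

square planar

Each isothiocyanate is −1; balancing the −2 overall charge requires Pd(II).
Group 10 minus oxidation state 2 gives a d⁸ configuration.
Coordination number: 4.
A 4d d⁸ ion has a large crystal-field splitting; square planar leaves the high-energy d_{x²−y²} orbital empty and maximises CFSE.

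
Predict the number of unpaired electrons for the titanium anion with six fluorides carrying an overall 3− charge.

Each fluoride is −1; balancing the −3 overall charge requires Ti(III).
Ti sits in group 4, so the d-electron count is 4 − 3 = 1.
In an octahedral field the d¹ configuration is t₂g¹e_g⁰ (only one arrangement possible), giving 1 unpaired electron.

1 unpaired electron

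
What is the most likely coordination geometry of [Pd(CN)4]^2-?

Ligand charges: each cyanide is −1. With an overall charge of −2 the palladium centre must be in the +2 oxidation state.
Group 10 minus oxidation state 2 gives a d⁸ configuration.
With 4 monodentate ligands the coordination number is 4.
A 4d d⁸ ion has a large crystal-field splitting; square planar leaves the high-energy d_{x²−y²} orbital empty and maximises CFSE.

square planar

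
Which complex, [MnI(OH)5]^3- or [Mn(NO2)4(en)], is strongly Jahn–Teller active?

[MnI(OH)5]^3-

[MnI(OH)5]^3-: Ligand charges: each iodide is −1; each hydroxide is −1. With an overall charge of −3 the manganese centre must be in the +3 oxidation state. Mn sits in group 7, so the d-electron count is 7 − 3 = 4. Hydroxide and iodide are weak-field ligands for a first-row metal, so the complex is high-spin. The t₂g³e_g¹ (high-spin) configuration has an unevenly filled e_g set; the Jahn–Teller theorem predicts a tetragonal distortion (typically axial elongation) to lift the degeneracy.
[Mn(NO2)4(en)]: Ligand charges: each nitro (N-bound nitrite) is −1; ethylenediamine is neutral. With an overall charge of 0 the manganese centre must be in the +4 oxidation state. Group 7 minus oxidation state 4 gives a d³ configuration. The d³ configuration leaves the e_g set evenly filled (or empty) — no strong Jahn–Teller driving force.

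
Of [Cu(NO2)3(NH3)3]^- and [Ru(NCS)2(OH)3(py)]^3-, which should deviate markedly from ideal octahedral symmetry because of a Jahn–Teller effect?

[Cu(NO2)3(NH3)3]^-: Each nitro (N-bound nitrite) is −1; ammonia is neutral; balancing the −1 overall charge requires Cu(II). Group 11 minus oxidation state 2 gives a d⁹ configuration. The t₂g⁶e_g³ configuration has an unevenly filled e_g set; the Jahn–Teller theorem predicts a tetragonal distortion (typically axial elongation) to lift the degeneracy.
[Ru(NCS)2(OH)3(py)]^3-: Each isothiocyanate is −1; each hydroxide is −1; pyridine is neutral; balancing the −3 overall charge requires Ru(II). Group 8 minus oxidation state 2 gives a d⁶ configuration. A 4d ion has a large Δₒ and is invariably low-spin. The d⁶ configuration leaves the e_g set evenly filled (or empty) — no strong Jahn–Teller driving force.

[Cu(NO2)3(NH3)3]^-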